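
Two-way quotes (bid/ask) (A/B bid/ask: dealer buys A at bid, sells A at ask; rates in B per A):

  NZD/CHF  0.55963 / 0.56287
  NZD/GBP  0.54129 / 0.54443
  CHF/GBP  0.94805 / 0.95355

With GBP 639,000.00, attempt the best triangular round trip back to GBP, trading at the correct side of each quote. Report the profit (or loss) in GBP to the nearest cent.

Best loop GBP → CHF → NZD → GBP:
GBP 639,000.00 ÷ 0.95355 (buy CHF at ask) = CHF 670,127.42
CHF 670,127.42 ÷ 0.56287 (buy NZD at ask) = NZD 1,190,554.51
NZD 1,190,554.51 × 0.54129 (sell NZD at bid) = GBP 644,435.25

Net profit: GBP 5,435.25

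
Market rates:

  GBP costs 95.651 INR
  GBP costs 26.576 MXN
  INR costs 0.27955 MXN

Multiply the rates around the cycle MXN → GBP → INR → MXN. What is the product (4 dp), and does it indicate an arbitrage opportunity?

Around MXN → GBP → INR → MXN: 1 ÷ 26.576 × 95.651 × 0.27955 = 1.006142
Product > 1; profitable direction is MXN → GBP → INR → MXN.

1.0061 (arbitrage exists)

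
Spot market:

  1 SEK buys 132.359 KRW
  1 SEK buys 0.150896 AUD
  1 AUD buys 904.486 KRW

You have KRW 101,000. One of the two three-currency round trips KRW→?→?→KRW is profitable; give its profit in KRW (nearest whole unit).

Profit: KRW 3,147

Profitable loop is KRW → SEK → AUD → KRW:
KRW 101,000 ÷ 132.359 = SEK 763.08
SEK 763.08 × 0.150896 = AUD 115.15
AUD 115.15 × 904.486 = KRW 104,147
Profit = KRW 104,147 − KRW 101,000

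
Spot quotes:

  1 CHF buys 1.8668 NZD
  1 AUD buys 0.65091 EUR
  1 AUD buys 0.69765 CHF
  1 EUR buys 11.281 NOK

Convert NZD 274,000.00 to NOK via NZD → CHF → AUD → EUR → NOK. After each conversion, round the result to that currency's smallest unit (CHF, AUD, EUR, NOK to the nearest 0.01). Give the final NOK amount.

NOK 1,544,840.67

NZD 274,000.00 ÷ 1.8668 = CHF 146,775.23
CHF 146,775.23 ÷ 0.69765 = AUD 210,385.19
AUD 210,385.19 × 0.65091 = EUR 136,941.82
EUR 136,941.82 × 11.281 = NOK 1,544,840.67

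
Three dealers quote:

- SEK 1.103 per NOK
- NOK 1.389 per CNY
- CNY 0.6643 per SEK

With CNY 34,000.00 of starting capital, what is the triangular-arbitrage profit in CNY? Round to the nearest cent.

Profit: CNY 603.57

Profitable loop is CNY → NOK → SEK → CNY:
CNY 34,000.00 × 1.389 = NOK 47,226.00
NOK 47,226.00 × 1.103 = SEK 52,090.28
SEK 52,090.28 × 0.6643 = CNY 34,603.57
Profit = CNY 34,603.57 − CNY 34,000.00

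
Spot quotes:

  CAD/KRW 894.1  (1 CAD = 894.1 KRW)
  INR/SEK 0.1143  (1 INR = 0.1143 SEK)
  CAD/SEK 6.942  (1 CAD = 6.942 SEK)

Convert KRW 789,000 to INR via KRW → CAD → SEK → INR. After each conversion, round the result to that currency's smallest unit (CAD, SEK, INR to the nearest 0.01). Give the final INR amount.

KRW 789,000 ÷ 894.1 = CAD 882.45
CAD 882.45 × 6.942 = SEK 6,125.97
SEK 6,125.97 ÷ 0.1143 = INR 53,595.54

INR 53,595.54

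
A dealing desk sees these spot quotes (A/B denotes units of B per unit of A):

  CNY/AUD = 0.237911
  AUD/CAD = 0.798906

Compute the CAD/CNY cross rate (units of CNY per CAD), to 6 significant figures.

CAD/CNY = 5.26126

1 CAD ÷ 0.798906 = 1.25171 AUD
1.25171 AUD ÷ 0.237911 = 5.26126 CNY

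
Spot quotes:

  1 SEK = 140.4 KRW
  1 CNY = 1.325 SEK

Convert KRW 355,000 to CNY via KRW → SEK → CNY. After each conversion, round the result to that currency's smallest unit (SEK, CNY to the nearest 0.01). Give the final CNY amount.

CNY 1,908.29

KRW 355,000 ÷ 140.4 = SEK 2,528.49
SEK 2,528.49 ÷ 1.325 = CNY 1,908.29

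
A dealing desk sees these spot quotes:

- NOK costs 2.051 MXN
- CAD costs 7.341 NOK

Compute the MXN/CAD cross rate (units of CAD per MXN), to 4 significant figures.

MXN/CAD = 0.06642

1 MXN ÷ 2.051 = 0.487567 NOK
0.487567 NOK ÷ 7.341 = 0.066417 CAD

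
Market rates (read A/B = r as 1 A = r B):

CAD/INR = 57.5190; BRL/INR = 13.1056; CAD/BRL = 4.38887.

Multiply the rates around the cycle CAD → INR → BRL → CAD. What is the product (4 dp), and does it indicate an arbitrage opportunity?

Around CAD → INR → BRL → CAD: 1 × 57.5190 ÷ 13.1056 ÷ 4.38887 = 1.000004
Product ≈ 1 (deviation 0.000%, within rounding noise).

1.0000 (no arbitrage)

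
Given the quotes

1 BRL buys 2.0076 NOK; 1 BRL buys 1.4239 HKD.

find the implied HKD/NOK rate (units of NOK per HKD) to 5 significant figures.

1 HKD ÷ 1.4239 = 0.702297 BRL
0.702297 BRL × 2.0076 = 1.40993 NOK

HKD/NOK = 1.4099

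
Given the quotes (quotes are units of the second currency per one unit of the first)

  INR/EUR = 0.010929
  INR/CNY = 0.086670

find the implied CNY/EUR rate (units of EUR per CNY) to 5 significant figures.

CNY/EUR = 0.12610

1 CNY ÷ 0.086670 = 11.538 INR
11.538 INR × 0.010929 = 0.126099 EUR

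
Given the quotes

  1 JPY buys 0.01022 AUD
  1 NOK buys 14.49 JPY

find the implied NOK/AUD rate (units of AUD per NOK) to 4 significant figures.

NOK/AUD = 0.1481

1 NOK × 14.49 = 14.49 JPY
14.49 JPY × 0.01022 = 0.148088 AUD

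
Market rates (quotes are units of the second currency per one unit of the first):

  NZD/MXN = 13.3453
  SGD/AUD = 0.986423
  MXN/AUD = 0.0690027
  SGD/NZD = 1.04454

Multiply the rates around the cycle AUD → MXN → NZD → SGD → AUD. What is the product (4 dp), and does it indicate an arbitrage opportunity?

Around AUD → MXN → NZD → SGD → AUD: 1 ÷ 0.0690027 ÷ 13.3453 ÷ 1.04454 × 0.986423 = 1.025519
Product > 1; profitable direction is AUD → MXN → NZD → SGD → AUD.

1.0255 (arbitrage exists)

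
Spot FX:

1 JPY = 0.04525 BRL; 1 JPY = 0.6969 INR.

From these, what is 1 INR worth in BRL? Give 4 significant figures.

INR/BRL = 0.06493

1 INR ÷ 0.6969 = 1.43493 JPY
1.43493 JPY × 0.04525 = 0.0649304 BRL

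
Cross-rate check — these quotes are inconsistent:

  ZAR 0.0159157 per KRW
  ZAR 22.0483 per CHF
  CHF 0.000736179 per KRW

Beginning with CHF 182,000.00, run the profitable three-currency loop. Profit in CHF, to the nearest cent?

Profitable loop is CHF → ZAR → KRW → CHF:
CHF 182,000.00 × 22.0483 = ZAR 4,012,790.60
ZAR 4,012,790.60 ÷ 0.0159157 = KRW 252,127,811
KRW 252,127,811 × 0.000736179 = CHF 185,611.20
Profit = CHF 185,611.20 − CHF 182,000.00

Profit: CHF 3,611.20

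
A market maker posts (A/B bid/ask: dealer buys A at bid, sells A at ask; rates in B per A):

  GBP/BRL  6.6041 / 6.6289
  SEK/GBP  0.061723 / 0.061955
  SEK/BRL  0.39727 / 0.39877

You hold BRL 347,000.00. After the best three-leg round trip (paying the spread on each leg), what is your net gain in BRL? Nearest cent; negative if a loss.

Best loop BRL → SEK → GBP → BRL:
BRL 347,000.00 ÷ 0.39877 (buy SEK at ask) = SEK 870,175.79
SEK 870,175.79 × 0.061723 (sell SEK at bid) = GBP 53,709.86
GBP 53,709.86 × 6.6041 (sell GBP at bid) = BRL 354,705.29

Net profit: BRL 7,705.29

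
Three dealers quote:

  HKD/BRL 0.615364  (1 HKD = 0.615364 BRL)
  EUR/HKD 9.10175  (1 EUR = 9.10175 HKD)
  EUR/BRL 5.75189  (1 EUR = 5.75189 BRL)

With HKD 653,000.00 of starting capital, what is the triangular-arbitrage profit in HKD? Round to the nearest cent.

Profit: HKD 17,604.97

Profitable loop is HKD → EUR → BRL → HKD:
HKD 653,000.00 ÷ 9.10175 = EUR 71,744.44
EUR 71,744.44 × 5.75189 = BRL 412,666.15
BRL 412,666.15 ÷ 0.615364 = HKD 670,604.97
Profit = HKD 670,604.97 − HKD 653,000.00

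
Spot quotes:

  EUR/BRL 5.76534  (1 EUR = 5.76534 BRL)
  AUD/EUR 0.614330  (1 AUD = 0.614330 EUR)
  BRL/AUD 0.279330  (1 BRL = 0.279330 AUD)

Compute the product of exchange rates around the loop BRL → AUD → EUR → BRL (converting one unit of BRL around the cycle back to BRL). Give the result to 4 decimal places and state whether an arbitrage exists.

Around BRL → AUD → EUR → BRL: 1 × 0.279330 × 0.614330 × 5.76534 = 0.989337
Product < 1; profitable direction is BRL → EUR → AUD → BRL.

0.9893 (arbitrage exists)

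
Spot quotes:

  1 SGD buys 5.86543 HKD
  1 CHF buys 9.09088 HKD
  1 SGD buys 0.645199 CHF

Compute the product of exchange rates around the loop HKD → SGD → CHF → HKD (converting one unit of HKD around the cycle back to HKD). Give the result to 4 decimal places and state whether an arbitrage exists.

1.0000 (no arbitrage)

Around HKD → SGD → CHF → HKD: 1 ÷ 5.86543 × 0.645199 × 9.09088 = 0.999999
Product ≈ 1 (deviation 0.000%, within rounding noise).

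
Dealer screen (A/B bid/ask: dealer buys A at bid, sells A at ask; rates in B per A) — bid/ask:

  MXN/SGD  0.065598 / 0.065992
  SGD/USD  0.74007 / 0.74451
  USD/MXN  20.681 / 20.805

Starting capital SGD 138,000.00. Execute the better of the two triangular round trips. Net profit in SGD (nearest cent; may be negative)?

Net profit: SGD 552.39

Best loop SGD → USD → MXN → SGD:
SGD 138,000.00 × 0.74007 (sell SGD at bid) = USD 102,129.66
USD 102,129.66 × 20.681 (sell USD at bid) = MXN 2,112,143.50
MXN 2,112,143.50 × 0.065598 (sell MXN at bid) = SGD 138,552.39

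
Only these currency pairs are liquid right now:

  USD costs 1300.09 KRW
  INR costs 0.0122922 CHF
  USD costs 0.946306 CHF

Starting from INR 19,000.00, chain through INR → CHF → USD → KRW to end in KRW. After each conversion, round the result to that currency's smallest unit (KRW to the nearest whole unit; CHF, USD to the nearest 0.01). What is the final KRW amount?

KRW 320,862

INR 19,000.00 × 0.0122922 = CHF 233.55
CHF 233.55 ÷ 0.946306 = USD 246.80
USD 246.80 × 1300.09 = KRW 320,862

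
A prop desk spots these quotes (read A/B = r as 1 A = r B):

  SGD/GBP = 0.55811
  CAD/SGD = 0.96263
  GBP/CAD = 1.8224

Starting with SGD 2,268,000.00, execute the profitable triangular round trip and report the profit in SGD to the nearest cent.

Profitable loop is SGD → CAD → GBP → SGD:
SGD 2,268,000.00 ÷ 0.96263 = CAD 2,356,045.42
CAD 2,356,045.42 ÷ 1.8224 = GBP 1,292,825.62
GBP 1,292,825.62 ÷ 0.55811 = SGD 2,316,435.15
Profit = SGD 2,316,435.15 − SGD 2,268,000.00

Profit: SGD 48,435.15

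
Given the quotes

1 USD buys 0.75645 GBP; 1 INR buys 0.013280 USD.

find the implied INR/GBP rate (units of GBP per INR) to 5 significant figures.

1 INR × 0.013280 = 0.01328 USD
0.01328 USD × 0.75645 = 0.0100457 GBP

INR/GBP = 0.010046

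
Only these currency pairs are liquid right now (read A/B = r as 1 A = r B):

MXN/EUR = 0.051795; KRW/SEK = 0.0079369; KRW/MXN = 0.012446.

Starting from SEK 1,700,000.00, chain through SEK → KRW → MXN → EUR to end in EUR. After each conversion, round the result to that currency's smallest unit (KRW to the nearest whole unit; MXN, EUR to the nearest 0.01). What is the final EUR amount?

EUR 138,075.19

SEK 1,700,000.00 ÷ 0.0079369 = KRW 214,189,419
KRW 214,189,419 × 0.012446 = MXN 2,665,801.51
MXN 2,665,801.51 × 0.051795 = EUR 138,075.19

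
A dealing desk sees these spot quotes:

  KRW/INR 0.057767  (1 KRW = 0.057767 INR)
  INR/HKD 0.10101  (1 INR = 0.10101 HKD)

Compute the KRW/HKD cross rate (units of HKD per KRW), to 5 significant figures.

KRW/HKD = 0.0058350

1 KRW × 0.057767 = 0.057767 INR
0.057767 INR × 0.10101 = 0.00583504 HKD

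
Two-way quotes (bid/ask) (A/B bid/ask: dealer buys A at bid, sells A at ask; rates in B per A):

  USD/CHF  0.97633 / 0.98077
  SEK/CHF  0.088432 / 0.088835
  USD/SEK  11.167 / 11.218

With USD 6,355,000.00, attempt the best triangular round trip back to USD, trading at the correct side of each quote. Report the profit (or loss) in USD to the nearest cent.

Net profit: USD 43,738.25

Best loop USD → SEK → CHF → USD:
USD 6,355,000.00 × 11.167 (sell USD at bid) = SEK 70,966,285.00
SEK 70,966,285.00 × 0.088432 (sell SEK at bid) = CHF 6,275,690.52
CHF 6,275,690.52 ÷ 0.98077 (buy USD at ask) = USD 6,398,738.25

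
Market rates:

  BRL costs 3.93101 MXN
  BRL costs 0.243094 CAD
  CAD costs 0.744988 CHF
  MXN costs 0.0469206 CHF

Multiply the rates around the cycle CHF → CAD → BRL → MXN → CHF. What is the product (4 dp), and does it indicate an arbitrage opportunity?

Around CHF → CAD → BRL → MXN → CHF: 1 ÷ 0.744988 ÷ 0.243094 × 3.93101 × 0.0469206 = 1.018460
Product > 1; profitable direction is CHF → CAD → BRL → MXN → CHF.

1.0185 (arbitrage exists)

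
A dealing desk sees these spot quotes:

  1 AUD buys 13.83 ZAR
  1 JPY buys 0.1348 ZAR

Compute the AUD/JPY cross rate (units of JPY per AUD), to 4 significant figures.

1 AUD × 13.83 = 13.83 ZAR
13.83 ZAR ÷ 0.1348 = 102.596 JPY

AUD/JPY = 102.6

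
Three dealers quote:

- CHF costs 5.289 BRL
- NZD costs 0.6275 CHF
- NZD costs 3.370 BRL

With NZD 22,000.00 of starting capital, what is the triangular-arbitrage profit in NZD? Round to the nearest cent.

Profit: NZD 339.08

Profitable loop is NZD → BRL → CHF → NZD:
NZD 22,000.00 × 3.370 = BRL 74,140.00
BRL 74,140.00 ÷ 5.289 = CHF 14,017.77
CHF 14,017.77 ÷ 0.6275 = NZD 22,339.08
Profit = NZD 22,339.08 − NZD 22,000.00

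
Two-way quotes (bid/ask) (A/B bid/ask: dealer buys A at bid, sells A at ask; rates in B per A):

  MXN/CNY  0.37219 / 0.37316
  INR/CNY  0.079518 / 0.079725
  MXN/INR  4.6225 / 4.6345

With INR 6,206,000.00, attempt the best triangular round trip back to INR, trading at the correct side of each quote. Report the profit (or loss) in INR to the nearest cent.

Best loop INR → MXN → CNY → INR:
INR 6,206,000.00 ÷ 4.6345 (buy MXN at ask) = MXN 1,339,087.28
MXN 1,339,087.28 × 0.37219 (sell MXN at bid) = CNY 498,394.89
CNY 498,394.89 ÷ 0.079725 (buy INR at ask) = INR 6,251,425.46

Net profit: INR 45,425.46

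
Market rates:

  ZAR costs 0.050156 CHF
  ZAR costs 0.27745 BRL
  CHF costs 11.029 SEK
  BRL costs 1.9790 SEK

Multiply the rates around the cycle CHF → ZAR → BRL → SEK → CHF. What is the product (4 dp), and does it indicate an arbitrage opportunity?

Around CHF → ZAR → BRL → SEK → CHF: 1 ÷ 0.050156 × 0.27745 × 1.9790 ÷ 11.029 = 0.992594
Product < 1; profitable direction is CHF → SEK → BRL → ZAR → CHF.

0.9926 (arbitrage exists)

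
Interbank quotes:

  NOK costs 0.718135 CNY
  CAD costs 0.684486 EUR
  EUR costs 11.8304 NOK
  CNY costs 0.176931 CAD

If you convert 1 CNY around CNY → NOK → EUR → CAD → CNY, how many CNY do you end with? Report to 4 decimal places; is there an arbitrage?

Around CNY → NOK → EUR → CAD → CNY: 1 ÷ 0.718135 ÷ 11.8304 ÷ 0.684486 ÷ 0.176931 = 0.971910
Product < 1; profitable direction is CNY → CAD → EUR → NOK → CNY.

0.9719 (arbitrage exists)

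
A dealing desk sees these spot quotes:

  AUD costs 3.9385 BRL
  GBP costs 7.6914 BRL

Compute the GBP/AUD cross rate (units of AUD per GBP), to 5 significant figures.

GBP/AUD = 1.9529

1 GBP × 7.6914 = 7.6914 BRL
7.6914 BRL ÷ 3.9385 = 1.95288 AUD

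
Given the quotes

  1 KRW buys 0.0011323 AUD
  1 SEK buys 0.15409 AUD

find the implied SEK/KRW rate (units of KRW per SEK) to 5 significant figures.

1 SEK × 0.15409 = 0.15409 AUD
0.15409 AUD ÷ 0.0011323 = 136.086 KRW

SEK/KRW = 136.09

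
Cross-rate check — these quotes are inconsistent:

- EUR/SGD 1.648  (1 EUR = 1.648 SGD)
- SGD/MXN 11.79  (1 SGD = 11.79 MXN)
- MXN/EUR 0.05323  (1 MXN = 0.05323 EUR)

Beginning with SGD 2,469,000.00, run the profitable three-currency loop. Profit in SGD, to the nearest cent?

Profitable loop is SGD → MXN → EUR → SGD:
SGD 2,469,000.00 × 11.79 = MXN 29,109,510.00
MXN 29,109,510.00 × 0.05323 = EUR 1,549,499.22
EUR 1,549,499.22 × 1.648 = SGD 2,553,574.71
Profit = SGD 2,553,574.71 − SGD 2,469,000.00

Profit: SGD 84,574.71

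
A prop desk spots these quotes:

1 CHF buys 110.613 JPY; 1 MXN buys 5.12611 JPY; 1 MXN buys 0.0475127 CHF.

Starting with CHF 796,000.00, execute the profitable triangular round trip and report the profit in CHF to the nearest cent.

Profitable loop is CHF → JPY → MXN → CHF:
CHF 796,000.00 × 110.613 = JPY 88,047,948
JPY 88,047,948 ÷ 5.12611 = MXN 17,176,367.26
MXN 17,176,367.26 × 0.0475127 = CHF 816,095.58
Profit = CHF 816,095.58 − CHF 796,000.00

Profit: CHF 20,095.58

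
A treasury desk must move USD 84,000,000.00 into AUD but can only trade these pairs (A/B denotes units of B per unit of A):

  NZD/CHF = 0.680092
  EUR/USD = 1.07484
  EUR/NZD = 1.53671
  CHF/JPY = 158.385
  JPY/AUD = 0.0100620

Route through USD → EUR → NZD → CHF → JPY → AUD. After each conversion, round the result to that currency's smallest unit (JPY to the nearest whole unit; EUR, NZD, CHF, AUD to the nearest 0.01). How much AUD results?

USD 84,000,000.00 ÷ 1.07484 = EUR 78,151,166.69
EUR 78,151,166.69 × 1.53671 = NZD 120,095,679.36
NZD 120,095,679.36 × 0.680092 = CHF 81,676,110.77
CHF 81,676,110.77 × 158.385 = JPY 12,936,270,804
JPY 12,936,270,804 × 0.0100620 = AUD 130,164,756.83

AUD 130,164,756.83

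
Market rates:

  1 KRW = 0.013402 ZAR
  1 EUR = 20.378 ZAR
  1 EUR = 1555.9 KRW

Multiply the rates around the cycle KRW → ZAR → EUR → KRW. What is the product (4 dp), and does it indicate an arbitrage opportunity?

Around KRW → ZAR → EUR → KRW: 1 × 0.013402 ÷ 20.378 × 1555.9 = 1.023269
Product > 1; profitable direction is KRW → ZAR → EUR → KRW.

1.0233 (arbitrage exists)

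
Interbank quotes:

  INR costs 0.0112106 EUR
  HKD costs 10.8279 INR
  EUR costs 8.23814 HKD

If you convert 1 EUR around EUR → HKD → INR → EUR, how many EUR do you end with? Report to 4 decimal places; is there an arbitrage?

Around EUR → HKD → INR → EUR: 1 × 8.23814 × 10.8279 × 0.0112106 = 1.000005
Product ≈ 1 (deviation 0.001%, within rounding noise).

1.0000 (no arbitrage)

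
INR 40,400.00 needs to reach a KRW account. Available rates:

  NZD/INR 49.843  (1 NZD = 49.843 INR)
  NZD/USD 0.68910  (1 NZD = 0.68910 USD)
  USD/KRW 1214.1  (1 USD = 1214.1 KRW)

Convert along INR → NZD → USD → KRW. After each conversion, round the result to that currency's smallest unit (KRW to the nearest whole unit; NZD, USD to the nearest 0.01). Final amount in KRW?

KRW 678,136

INR 40,400.00 ÷ 49.843 = NZD 810.55
NZD 810.55 × 0.68910 = USD 558.55
USD 558.55 × 1214.1 = KRW 678,136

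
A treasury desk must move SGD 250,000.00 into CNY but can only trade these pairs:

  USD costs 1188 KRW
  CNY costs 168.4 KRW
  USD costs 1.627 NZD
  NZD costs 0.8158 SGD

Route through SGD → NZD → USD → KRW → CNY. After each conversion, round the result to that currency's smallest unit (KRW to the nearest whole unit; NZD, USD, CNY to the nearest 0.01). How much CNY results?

CNY 1,328,749.50

SGD 250,000.00 ÷ 0.8158 = NZD 306,447.66
NZD 306,447.66 ÷ 1.627 = USD 188,351.36
USD 188,351.36 × 1188 = KRW 223,761,416
KRW 223,761,416 ÷ 168.4 = CNY 1,328,749.50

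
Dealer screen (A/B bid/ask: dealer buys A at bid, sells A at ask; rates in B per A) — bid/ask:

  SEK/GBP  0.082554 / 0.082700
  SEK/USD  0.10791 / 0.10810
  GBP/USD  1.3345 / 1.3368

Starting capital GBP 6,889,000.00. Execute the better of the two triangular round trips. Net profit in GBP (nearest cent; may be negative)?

Best loop GBP → USD → SEK → GBP:
GBP 6,889,000.00 × 1.3345 (sell GBP at bid) = USD 9,193,370.50
USD 9,193,370.50 ÷ 0.10810 (buy SEK at ask) = SEK 85,045,055.50
SEK 85,045,055.50 × 0.082554 (sell SEK at bid) = GBP 7,020,809.51

Net profit: GBP 131,809.51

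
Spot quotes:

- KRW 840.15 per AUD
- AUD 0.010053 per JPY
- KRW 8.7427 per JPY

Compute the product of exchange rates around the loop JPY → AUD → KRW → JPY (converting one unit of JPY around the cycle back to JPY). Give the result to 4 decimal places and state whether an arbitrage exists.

Around JPY → AUD → KRW → JPY: 1 × 0.010053 × 840.15 ÷ 8.7427 = 0.966066
Product < 1; profitable direction is JPY → KRW → AUD → JPY.

0.9661 (arbitrage exists)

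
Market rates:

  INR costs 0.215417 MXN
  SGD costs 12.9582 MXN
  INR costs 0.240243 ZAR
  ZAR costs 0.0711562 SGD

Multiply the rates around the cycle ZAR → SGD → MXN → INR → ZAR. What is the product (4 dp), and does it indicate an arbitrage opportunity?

Around ZAR → SGD → MXN → INR → ZAR: 1 × 0.0711562 × 12.9582 ÷ 0.215417 × 0.240243 = 1.028320
Product > 1; profitable direction is ZAR → SGD → MXN → INR → ZAR.

1.0283 (arbitrage exists)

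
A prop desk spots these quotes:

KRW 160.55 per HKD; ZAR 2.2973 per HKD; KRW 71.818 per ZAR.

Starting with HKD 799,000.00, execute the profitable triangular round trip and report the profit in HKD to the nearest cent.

Profit: HKD 22,083.81

Profitable loop is HKD → ZAR → KRW → HKD:
HKD 799,000.00 × 2.2973 = ZAR 1,835,542.70
ZAR 1,835,542.70 × 71.818 = KRW 131,825,006
KRW 131,825,006 ÷ 160.55 = HKD 821,083.81
Profit = HKD 821,083.81 − HKD 799,000.00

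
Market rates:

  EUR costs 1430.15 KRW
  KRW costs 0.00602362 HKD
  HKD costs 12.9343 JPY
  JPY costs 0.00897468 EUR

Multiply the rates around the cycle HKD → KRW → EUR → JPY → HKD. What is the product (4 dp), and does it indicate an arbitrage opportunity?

Around HKD → KRW → EUR → JPY → HKD: 1 ÷ 0.00602362 ÷ 1430.15 ÷ 0.00897468 ÷ 12.9343 = 0.999998
Product ≈ 1 (deviation 0.000%, within rounding noise).

1.0000 (no arbitrage)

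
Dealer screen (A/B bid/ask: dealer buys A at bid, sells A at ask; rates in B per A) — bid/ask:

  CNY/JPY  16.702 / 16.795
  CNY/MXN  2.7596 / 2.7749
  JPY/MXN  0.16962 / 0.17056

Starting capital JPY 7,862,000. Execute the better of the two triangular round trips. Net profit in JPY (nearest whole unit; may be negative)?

Best loop JPY → MXN → CNY → JPY:
JPY 7,862,000 × 0.16962 (sell JPY at bid) = MXN 1,333,552.44
MXN 1,333,552.44 ÷ 2.7749 (buy CNY at ask) = CNY 480,576.76
CNY 480,576.76 × 16.702 (sell CNY at bid) = JPY 8,026,593

Net profit: JPY 164,593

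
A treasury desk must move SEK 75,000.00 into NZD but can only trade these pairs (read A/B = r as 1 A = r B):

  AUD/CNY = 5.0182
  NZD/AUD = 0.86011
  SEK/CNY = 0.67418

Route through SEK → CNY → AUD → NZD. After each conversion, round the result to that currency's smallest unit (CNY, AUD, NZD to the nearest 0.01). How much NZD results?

SEK 75,000.00 × 0.67418 = CNY 50,563.50
CNY 50,563.50 ÷ 5.0182 = AUD 10,076.02
AUD 10,076.02 ÷ 0.86011 = NZD 11,714.80

NZD 11,714.80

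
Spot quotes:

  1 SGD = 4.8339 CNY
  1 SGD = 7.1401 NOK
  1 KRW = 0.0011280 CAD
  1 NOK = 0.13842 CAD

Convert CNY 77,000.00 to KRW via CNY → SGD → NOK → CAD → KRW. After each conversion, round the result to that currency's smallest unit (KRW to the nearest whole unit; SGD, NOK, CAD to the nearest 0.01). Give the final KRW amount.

CNY 77,000.00 ÷ 4.8339 = SGD 15,929.17
SGD 15,929.17 × 7.1401 = NOK 113,735.87
NOK 113,735.87 × 0.13842 = CAD 15,743.32
CAD 15,743.32 ÷ 0.0011280 = KRW 13,956,844

KRW 13,956,844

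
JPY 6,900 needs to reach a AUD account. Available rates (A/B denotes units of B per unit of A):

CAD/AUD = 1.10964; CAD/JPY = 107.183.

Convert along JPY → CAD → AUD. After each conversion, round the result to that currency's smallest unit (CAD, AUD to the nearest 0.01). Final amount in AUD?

AUD 71.44

JPY 6,900 ÷ 107.183 = CAD 64.38
CAD 64.38 × 1.10964 = AUD 71.44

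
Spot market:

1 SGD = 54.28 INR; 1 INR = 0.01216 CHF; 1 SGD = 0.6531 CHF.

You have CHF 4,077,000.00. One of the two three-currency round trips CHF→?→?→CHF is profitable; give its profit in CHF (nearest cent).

Profitable loop is CHF → SGD → INR → CHF:
CHF 4,077,000.00 ÷ 0.6531 = SGD 6,242,535.60
SGD 6,242,535.60 × 54.28 = INR 338,844,832.34
INR 338,844,832.34 × 0.01216 = CHF 4,120,353.16
Profit = CHF 4,120,353.16 − CHF 4,077,000.00

Profit: CHF 43,353.16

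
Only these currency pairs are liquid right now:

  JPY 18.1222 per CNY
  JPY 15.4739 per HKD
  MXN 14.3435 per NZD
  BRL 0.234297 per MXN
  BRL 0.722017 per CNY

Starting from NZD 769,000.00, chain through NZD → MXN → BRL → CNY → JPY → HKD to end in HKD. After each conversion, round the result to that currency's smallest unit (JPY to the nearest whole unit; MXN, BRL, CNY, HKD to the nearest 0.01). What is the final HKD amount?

NZD 769,000.00 × 14.3435 = MXN 11,030,151.50
MXN 11,030,151.50 × 0.234297 = BRL 2,584,331.41
BRL 2,584,331.41 ÷ 0.722017 = CNY 3,579,322.11
CNY 3,579,322.11 × 18.1222 = JPY 64,865,191
JPY 64,865,191 ÷ 15.4739 = HKD 4,191,909.67

HKD 4,191,909.67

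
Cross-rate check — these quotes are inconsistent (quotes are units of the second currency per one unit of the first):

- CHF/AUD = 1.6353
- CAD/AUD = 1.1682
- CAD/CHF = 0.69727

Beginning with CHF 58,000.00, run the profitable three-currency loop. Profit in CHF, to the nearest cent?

Profitable loop is CHF → CAD → AUD → CHF:
CHF 58,000.00 ÷ 0.69727 = CAD 83,181.55
CAD 83,181.55 × 1.1682 = AUD 97,172.69
AUD 97,172.69 ÷ 1.6353 = CHF 59,421.93
Profit = CHF 59,421.93 − CHF 58,000.00

Profit: CHF 1,421.93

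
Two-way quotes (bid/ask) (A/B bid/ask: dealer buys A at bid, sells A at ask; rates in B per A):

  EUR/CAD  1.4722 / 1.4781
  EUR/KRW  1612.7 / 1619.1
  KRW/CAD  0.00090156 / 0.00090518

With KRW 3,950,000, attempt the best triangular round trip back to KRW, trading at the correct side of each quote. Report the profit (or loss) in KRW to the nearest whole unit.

Net profit: KRW 17,850

Best loop KRW → EUR → CAD → KRW:
KRW 3,950,000 ÷ 1619.1 (buy EUR at ask) = EUR 2,439.63
EUR 2,439.63 × 1.4722 (sell EUR at bid) = CAD 3,591.62
CAD 3,591.62 ÷ 0.00090518 (buy KRW at ask) = KRW 3,967,850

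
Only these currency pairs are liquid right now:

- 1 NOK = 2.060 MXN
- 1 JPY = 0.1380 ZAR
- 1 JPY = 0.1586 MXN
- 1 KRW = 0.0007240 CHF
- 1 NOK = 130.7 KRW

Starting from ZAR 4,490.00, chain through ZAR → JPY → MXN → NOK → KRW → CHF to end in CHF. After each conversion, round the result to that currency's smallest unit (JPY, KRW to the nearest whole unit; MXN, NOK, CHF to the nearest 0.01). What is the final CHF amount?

CHF 237.04

ZAR 4,490.00 ÷ 0.1380 = JPY 32,536
JPY 32,536 × 0.1586 = MXN 5,160.21
MXN 5,160.21 ÷ 2.060 = NOK 2,504.96
NOK 2,504.96 × 130.7 = KRW 327,398
KRW 327,398 × 0.0007240 = CHF 237.04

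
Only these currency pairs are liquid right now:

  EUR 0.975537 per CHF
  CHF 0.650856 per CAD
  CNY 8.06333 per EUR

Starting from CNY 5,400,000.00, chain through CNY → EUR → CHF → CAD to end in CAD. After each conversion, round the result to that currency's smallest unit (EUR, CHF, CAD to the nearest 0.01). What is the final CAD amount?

CAD 1,054,752.76

CNY 5,400,000.00 ÷ 8.06333 = EUR 669,698.50
EUR 669,698.50 ÷ 0.975537 = CHF 686,492.16
CHF 686,492.16 ÷ 0.650856 = CAD 1,054,752.76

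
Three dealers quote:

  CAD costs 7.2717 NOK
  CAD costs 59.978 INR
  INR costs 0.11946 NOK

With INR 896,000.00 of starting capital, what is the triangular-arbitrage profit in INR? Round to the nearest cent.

Profitable loop is INR → CAD → NOK → INR:
INR 896,000.00 ÷ 59.978 = CAD 14,938.81
CAD 14,938.81 × 7.2717 = NOK 108,630.55
NOK 108,630.55 ÷ 0.11946 = INR 909,346.65
Profit = INR 909,346.65 − INR 896,000.00

Profit: INR 13,346.65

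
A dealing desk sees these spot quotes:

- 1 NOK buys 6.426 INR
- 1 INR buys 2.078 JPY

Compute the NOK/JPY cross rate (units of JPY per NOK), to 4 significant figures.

1 NOK × 6.426 = 6.426 INR
6.426 INR × 2.078 = 13.3532 JPY

NOK/JPY = 13.35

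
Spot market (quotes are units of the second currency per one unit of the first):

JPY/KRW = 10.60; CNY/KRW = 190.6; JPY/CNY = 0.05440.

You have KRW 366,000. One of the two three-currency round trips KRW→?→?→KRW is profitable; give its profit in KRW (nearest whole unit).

Profit: KRW 8,167

Profitable loop is KRW → CNY → JPY → KRW:
KRW 366,000 ÷ 190.6 = CNY 1,920.25
CNY 1,920.25 ÷ 0.05440 = JPY 35,299
JPY 35,299 × 10.60 = KRW 374,167
Profit = KRW 374,167 − KRW 366,000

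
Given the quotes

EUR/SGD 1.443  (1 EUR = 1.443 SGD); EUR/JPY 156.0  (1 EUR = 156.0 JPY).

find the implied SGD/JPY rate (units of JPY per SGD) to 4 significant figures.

1 SGD ÷ 1.443 = 0.693001 EUR
0.693001 EUR × 156.0 = 108.108 JPY

SGD/JPY = 108.1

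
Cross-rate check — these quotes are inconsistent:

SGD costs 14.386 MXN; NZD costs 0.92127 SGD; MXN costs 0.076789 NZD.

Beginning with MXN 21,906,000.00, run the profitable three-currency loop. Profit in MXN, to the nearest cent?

Profit: MXN 388,055.62

Profitable loop is MXN → NZD → SGD → MXN:
MXN 21,906,000.00 × 0.076789 = NZD 1,682,139.83
NZD 1,682,139.83 × 0.92127 = SGD 1,549,704.96
SGD 1,549,704.96 × 14.386 = MXN 22,294,055.62
Profit = MXN 22,294,055.62 − MXN 21,906,000.00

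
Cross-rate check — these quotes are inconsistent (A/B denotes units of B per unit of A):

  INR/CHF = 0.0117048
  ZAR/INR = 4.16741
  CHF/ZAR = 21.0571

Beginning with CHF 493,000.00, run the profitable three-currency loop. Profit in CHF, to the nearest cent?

Profitable loop is CHF → ZAR → INR → CHF:
CHF 493,000.00 × 21.0571 = ZAR 10,381,150.30
ZAR 10,381,150.30 × 4.16741 = INR 43,262,509.57
INR 43,262,509.57 × 0.0117048 = CHF 506,379.02
Profit = CHF 506,379.02 − CHF 493,000.00

Profit: CHF 13,379.02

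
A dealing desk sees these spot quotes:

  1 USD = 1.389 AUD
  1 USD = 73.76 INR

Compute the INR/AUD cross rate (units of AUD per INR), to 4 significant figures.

1 INR ÷ 73.76 = 0.0135575 USD
0.0135575 USD × 1.389 = 0.0188313 AUD

INR/AUD = 0.01883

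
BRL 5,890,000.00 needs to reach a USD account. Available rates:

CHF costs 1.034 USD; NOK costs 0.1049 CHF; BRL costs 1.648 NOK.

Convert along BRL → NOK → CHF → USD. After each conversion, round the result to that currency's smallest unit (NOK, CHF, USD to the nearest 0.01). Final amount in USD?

BRL 5,890,000.00 × 1.648 = NOK 9,706,720.00
NOK 9,706,720.00 × 0.1049 = CHF 1,018,234.93
CHF 1,018,234.93 × 1.034 = USD 1,052,854.92

USD 1,052,854.92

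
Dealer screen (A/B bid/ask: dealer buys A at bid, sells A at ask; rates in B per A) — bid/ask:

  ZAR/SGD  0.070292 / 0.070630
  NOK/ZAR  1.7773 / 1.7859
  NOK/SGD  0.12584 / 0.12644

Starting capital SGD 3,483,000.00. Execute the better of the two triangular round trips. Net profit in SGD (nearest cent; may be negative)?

Net result: SGD -8,231.78 (no profitable arbitrage after spreads)

Best loop SGD → ZAR → NOK → SGD:
SGD 3,483,000.00 ÷ 0.070630 (buy ZAR at ask) = ZAR 49,313,322.95
ZAR 49,313,322.95 ÷ 1.7859 (buy NOK at ask) = NOK 27,612,589.14
NOK 27,612,589.14 × 0.12584 (sell NOK at bid) = SGD 3,474,768.22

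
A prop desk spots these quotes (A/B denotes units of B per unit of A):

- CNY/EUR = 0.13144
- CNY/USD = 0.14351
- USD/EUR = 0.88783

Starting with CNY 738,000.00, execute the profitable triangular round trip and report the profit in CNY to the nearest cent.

Profitable loop is CNY → EUR → USD → CNY:
CNY 738,000.00 × 0.13144 = EUR 97,002.72
EUR 97,002.72 ÷ 0.88783 = USD 109,258.21
USD 109,258.21 ÷ 0.14351 = CNY 761,328.23
Profit = CNY 761,328.23 − CNY 738,000.00

Profit: CNY 23,328.23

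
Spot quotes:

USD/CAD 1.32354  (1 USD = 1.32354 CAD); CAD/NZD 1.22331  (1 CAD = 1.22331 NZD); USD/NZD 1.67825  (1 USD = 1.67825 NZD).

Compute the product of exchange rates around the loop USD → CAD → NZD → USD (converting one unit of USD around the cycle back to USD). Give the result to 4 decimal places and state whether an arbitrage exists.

0.9648 (arbitrage exists)

Around USD → CAD → NZD → USD: 1 × 1.32354 × 1.22331 ÷ 1.67825 = 0.964755
Product < 1; profitable direction is USD → NZD → CAD → USD.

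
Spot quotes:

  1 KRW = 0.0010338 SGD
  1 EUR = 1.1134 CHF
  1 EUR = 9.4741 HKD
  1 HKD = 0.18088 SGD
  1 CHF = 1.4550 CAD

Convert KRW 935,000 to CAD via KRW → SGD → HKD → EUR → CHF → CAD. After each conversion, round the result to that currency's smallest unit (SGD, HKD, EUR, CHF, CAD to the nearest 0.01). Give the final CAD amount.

CAD 913.75

KRW 935,000 × 0.0010338 = SGD 966.60
SGD 966.60 ÷ 0.18088 = HKD 5,343.87
HKD 5,343.87 ÷ 9.4741 = EUR 564.05
EUR 564.05 × 1.1134 = CHF 628.01
CHF 628.01 × 1.4550 = CAD 913.75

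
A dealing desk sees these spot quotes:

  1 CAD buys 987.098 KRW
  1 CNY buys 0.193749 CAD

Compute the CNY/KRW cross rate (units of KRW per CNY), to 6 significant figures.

1 CNY × 0.193749 = 0.193749 CAD
0.193749 CAD × 987.098 = 191.249 KRW

CNY/KRW = 191.249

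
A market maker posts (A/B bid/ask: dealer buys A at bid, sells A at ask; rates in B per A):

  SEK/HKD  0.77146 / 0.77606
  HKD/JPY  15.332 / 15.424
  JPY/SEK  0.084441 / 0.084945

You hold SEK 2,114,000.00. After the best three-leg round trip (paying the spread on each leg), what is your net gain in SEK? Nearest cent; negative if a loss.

Net result: SEK -2,599.72 (no profitable arbitrage after spreads)

Best loop SEK → HKD → JPY → SEK:
SEK 2,114,000.00 × 0.77146 (sell SEK at bid) = HKD 1,630,866.44
HKD 1,630,866.44 × 15.332 (sell HKD at bid) = JPY 25,004,444
JPY 25,004,444 × 0.084441 (sell JPY at bid) = SEK 2,111,400.28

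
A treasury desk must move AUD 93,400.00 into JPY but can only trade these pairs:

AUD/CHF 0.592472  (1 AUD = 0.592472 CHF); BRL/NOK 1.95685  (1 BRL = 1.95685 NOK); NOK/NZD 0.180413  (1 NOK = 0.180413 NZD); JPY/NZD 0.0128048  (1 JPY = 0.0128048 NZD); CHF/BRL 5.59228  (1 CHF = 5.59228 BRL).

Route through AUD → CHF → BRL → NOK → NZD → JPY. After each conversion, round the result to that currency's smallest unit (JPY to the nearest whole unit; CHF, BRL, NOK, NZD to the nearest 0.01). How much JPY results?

JPY 8,532,104

AUD 93,400.00 × 0.592472 = CHF 55,336.88
CHF 55,336.88 × 5.59228 = BRL 309,459.33
BRL 309,459.33 × 1.95685 = NOK 605,565.49
NOK 605,565.49 × 0.180413 = NZD 109,251.89
NZD 109,251.89 ÷ 0.0128048 = JPY 8,532,104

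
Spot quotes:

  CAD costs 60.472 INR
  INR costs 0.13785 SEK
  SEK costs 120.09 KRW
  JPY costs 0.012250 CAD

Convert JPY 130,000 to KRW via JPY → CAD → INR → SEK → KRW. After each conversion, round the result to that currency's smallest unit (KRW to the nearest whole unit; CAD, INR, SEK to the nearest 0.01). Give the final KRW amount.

JPY 130,000 × 0.012250 = CAD 1,592.50
CAD 1,592.50 × 60.472 = INR 96,301.66
INR 96,301.66 × 0.13785 = SEK 13,275.18
SEK 13,275.18 × 120.09 = KRW 1,594,216

KRW 1,594,216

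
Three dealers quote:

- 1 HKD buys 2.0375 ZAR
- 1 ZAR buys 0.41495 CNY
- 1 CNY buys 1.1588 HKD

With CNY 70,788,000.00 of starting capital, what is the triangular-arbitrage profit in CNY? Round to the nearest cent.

Profitable loop is CNY → ZAR → HKD → CNY:
CNY 70,788,000.00 ÷ 0.41495 = ZAR 170,594,047.48
ZAR 170,594,047.48 ÷ 2.0375 = HKD 83,727,139.87
HKD 83,727,139.87 ÷ 1.1588 = CNY 72,253,313.66
Profit = CNY 72,253,313.66 − CNY 70,788,000.00

Profit: CNY 1,465,313.66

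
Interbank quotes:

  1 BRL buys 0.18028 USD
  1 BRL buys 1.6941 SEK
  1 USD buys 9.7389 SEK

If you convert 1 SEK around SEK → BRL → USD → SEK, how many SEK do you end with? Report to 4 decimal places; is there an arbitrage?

1.0364 (arbitrage exists)

Around SEK → BRL → USD → SEK: 1 ÷ 1.6941 × 0.18028 × 9.7389 = 1.036379
Product > 1; profitable direction is SEK → BRL → USD → SEK.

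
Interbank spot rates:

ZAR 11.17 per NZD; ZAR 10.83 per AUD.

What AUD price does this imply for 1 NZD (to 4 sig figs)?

1 NZD × 11.17 = 11.17 ZAR
11.17 ZAR ÷ 10.83 = 1.03139 AUD

NZD/AUD = 1.031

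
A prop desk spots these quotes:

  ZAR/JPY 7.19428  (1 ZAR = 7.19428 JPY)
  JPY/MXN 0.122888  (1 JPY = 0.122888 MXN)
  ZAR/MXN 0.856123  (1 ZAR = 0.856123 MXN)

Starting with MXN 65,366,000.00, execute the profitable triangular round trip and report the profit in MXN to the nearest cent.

Profitable loop is MXN → ZAR → JPY → MXN:
MXN 65,366,000.00 ÷ 0.856123 = ZAR 76,351,178.51
ZAR 76,351,178.51 × 7.19428 = JPY 549,291,757
JPY 549,291,757 × 0.122888 = MXN 67,501,365.38
Profit = MXN 67,501,365.38 − MXN 65,366,000.00

Profit: MXN 2,135,365.38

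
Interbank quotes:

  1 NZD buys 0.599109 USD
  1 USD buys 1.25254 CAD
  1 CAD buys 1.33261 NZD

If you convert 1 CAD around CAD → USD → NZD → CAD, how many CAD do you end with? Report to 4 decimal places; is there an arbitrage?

Around CAD → USD → NZD → CAD: 1 ÷ 1.25254 ÷ 0.599109 ÷ 1.33261 = 0.999999
Product ≈ 1 (deviation 0.000%, within rounding noise).

1.0000 (no arbitrage)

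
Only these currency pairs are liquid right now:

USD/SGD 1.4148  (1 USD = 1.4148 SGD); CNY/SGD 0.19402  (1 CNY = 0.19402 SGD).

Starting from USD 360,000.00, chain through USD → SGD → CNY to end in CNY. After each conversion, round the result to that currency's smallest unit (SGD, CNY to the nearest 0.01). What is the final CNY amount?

USD 360,000.00 × 1.4148 = SGD 509,328.00
SGD 509,328.00 ÷ 0.19402 = CNY 2,625,131.43

CNY 2,625,131.43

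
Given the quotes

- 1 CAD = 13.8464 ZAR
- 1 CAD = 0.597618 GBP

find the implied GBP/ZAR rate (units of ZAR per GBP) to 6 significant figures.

1 GBP ÷ 0.597618 = 1.67331 CAD
1.67331 CAD × 13.8464 = 23.1693 ZAR

GBP/ZAR = 23.1693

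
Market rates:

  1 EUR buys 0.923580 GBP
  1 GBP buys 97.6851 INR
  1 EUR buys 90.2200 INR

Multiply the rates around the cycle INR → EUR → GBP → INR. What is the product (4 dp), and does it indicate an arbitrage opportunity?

1.0000 (no arbitrage)

Around INR → EUR → GBP → INR: 1 ÷ 90.2200 × 0.923580 × 97.6851 = 1.000000
Product ≈ 1 (deviation 0.000%, within rounding noise).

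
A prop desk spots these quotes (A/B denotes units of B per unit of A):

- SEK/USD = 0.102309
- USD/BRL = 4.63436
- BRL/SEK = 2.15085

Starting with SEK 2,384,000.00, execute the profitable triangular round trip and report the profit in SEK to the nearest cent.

Profitable loop is SEK → USD → BRL → SEK:
SEK 2,384,000.00 × 0.102309 = USD 243,904.66
USD 243,904.66 × 4.63436 = BRL 1,130,341.98
BRL 1,130,341.98 × 2.15085 = SEK 2,431,196.05
Profit = SEK 2,431,196.05 − SEK 2,384,000.00

Profit: SEK 47,196.05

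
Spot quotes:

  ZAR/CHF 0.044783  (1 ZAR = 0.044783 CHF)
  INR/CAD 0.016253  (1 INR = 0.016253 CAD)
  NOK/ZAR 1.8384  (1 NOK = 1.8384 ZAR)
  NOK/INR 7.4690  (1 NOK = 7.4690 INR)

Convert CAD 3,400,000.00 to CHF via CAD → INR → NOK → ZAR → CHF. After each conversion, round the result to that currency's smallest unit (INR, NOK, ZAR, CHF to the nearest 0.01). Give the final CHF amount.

CAD 3,400,000.00 ÷ 0.016253 = INR 209,192,149.14
INR 209,192,149.14 ÷ 7.4690 = NOK 28,008,053.17
NOK 28,008,053.17 × 1.8384 = ZAR 51,490,004.95
ZAR 51,490,004.95 × 0.044783 = CHF 2,305,876.89

CHF 2,305,876.89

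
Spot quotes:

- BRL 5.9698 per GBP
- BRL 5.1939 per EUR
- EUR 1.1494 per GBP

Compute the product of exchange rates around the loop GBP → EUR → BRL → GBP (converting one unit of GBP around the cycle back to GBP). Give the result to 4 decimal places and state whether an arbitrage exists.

Around GBP → EUR → BRL → GBP: 1 × 1.1494 × 5.1939 ÷ 5.9698 = 1.000012
Product ≈ 1 (deviation 0.001%, within rounding noise).

1.0000 (no arbitrage)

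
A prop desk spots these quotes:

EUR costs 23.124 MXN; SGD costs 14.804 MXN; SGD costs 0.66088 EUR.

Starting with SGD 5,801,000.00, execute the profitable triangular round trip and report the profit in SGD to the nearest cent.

Profit: SGD 187,380.11

Profitable loop is SGD → EUR → MXN → SGD:
SGD 5,801,000.00 × 0.66088 = EUR 3,833,764.88
EUR 3,833,764.88 × 23.124 = MXN 88,651,979.09
MXN 88,651,979.09 ÷ 14.804 = SGD 5,988,380.11
Profit = SGD 5,988,380.11 − SGD 5,801,000.00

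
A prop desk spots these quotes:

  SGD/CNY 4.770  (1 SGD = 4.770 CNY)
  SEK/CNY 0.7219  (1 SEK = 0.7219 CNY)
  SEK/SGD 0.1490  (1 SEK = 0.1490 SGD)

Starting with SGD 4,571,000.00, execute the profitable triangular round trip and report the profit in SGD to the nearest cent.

Profitable loop is SGD → SEK → CNY → SGD:
SGD 4,571,000.00 ÷ 0.1490 = SEK 30,677,852.35
SEK 30,677,852.35 × 0.7219 = CNY 22,146,341.61
CNY 22,146,341.61 ÷ 4.770 = SGD 4,642,838.91
Profit = SGD 4,642,838.91 − SGD 4,571,000.00

Profit: SGD 71,838.91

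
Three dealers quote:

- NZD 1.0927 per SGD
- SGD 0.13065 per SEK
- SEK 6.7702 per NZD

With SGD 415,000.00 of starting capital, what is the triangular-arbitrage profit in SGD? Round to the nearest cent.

Profit: SGD 14,374.49

Profitable loop is SGD → SEK → NZD → SGD:
SGD 415,000.00 ÷ 0.13065 = SEK 3,176,425.56
SEK 3,176,425.56 ÷ 6.7702 = NZD 469,177.51
NZD 469,177.51 ÷ 1.0927 = SGD 429,374.49
Profit = SGD 429,374.49 − SGD 415,000.00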